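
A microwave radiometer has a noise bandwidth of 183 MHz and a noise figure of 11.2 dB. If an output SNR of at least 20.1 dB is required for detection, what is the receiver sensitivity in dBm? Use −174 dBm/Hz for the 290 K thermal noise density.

−60.1 dBm

Sensitivity = −174 + 10 log₁₀(B) + NF + SNR_min
= −174 + 82.62 + 11.2 + 20.1
= −60.08 dBm → −60.1 dBm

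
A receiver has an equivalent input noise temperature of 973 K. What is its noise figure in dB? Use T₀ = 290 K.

F = 1 + T_e/T₀ = 1 + 973/290 = 4.35517
NF = 10 log₁₀(4.35517) = 6.39 dB

6.39 dB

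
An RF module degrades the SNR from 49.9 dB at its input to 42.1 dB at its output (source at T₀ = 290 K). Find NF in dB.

7.8 dB

NF (dB) = SNR_in(dB) − SNR_out(dB) when the source is at T₀
NF = 49.9 − 42.1 = 7.8 dB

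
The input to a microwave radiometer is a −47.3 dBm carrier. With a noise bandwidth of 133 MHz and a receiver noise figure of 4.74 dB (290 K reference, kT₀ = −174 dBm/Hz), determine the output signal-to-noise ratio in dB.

Noise floor: N = −174 + 10 log₁₀(B) + NF
10 log₁₀(1.33×10⁸) = 81.24 dB
N = −174 + 81.24 + 4.74 = −88.02 dBm
SNR = P_sig − N = −47.3 − (−88.02) = 40.72 dB → 40.7 dB

40.7 dB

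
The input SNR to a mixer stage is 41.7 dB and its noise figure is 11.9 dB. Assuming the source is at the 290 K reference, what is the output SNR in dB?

29.8 dB

By definition F = SNR_in/SNR_out, so in dB: SNR_out = SNR_in − NF
SNR_out = 41.7 − 11.9 = 29.8 dB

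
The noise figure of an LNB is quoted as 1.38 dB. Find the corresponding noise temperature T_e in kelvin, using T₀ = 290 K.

F = 10^(1.38/10) = 1.37404
T_e = (F − 1)·T₀ = (1.37404 − 1) × 290 = 108 K

108 K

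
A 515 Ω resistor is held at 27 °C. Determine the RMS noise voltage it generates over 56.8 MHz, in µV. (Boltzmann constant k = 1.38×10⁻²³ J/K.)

22.0 µV

T = 27 °C + 273.15 = 300.15 K
V_n = √(4kTRB)
4kTRB = 4 × 1.38×10⁻²³ × 300.15 × 5.15×10² × 5.68×10⁷ = 4.85×10⁻¹⁰ V²
V_n = √(4.85×10⁻¹⁰) = 2.20×10⁻⁵ V = 22.0 µV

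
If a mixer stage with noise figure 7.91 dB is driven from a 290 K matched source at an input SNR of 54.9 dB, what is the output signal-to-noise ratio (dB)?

By definition F = SNR_in/SNR_out, so in dB: SNR_out = SNR_in − NF
SNR_out = 54.9 − 7.91 = 46.99 dB

46.99 dB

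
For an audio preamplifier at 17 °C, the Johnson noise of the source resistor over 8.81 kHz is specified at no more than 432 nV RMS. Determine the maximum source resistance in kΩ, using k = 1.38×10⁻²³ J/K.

1.32 kΩ

T = 17 °C + 273.15 = 290.15 K
Johnson–Nyquist: V_n = √(4kTRB) ⇒ R = V_n² / (4kTB)
4kTB = 4 × 1.38×10⁻²³ × 290.15 × 8.81×10³ = 1.41×10⁻¹⁶
R = (4.32×10⁻⁷)² / 1.41×10⁻¹⁶ = 1.32×10³ Ω = 1.32 kΩ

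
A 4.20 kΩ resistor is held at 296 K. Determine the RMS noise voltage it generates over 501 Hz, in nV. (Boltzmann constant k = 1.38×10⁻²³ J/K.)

V_n = √(4kTRB)
4kTRB = 4 × 1.38×10⁻²³ × 296 × 4.20×10³ × 5.01×10² = 3.44×10⁻¹⁴ V²
V_n = √(3.44×10⁻¹⁴) = 1.85×10⁻⁷ V = 185 nV

185 nV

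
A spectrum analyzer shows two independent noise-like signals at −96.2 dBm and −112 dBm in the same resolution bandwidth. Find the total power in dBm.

−96.1 dBm

Convert to linear, add, convert back:
P₁ = 2.40×10⁻¹³ W, P₂ = 6.31×10⁻¹⁵ W
P_tot = 2.46×10⁻¹³ W → 10 log₁₀(P_tot / 10⁻³) = −96.1 dBm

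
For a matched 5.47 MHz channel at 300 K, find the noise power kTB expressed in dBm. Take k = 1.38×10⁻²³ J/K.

−106.5 dBm

P_n = kTB = 1.38×10⁻²³ × 300 × 5.47×10⁶ = 2.26×10⁻¹⁴ W
In dBm: 10 log₁₀(2.26×10⁻¹⁴ / 10⁻³) = −106.5 dBm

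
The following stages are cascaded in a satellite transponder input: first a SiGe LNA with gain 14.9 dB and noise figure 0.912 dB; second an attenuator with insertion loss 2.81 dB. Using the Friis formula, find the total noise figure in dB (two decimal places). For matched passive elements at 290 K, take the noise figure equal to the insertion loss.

Convert to linear (a loss of L dB is a gain of −L dB): F_i = 10^(NF_i/10), G_i = 10^(G_i,dB/10)
  Stage 1: F_1 = 10^(0.912/10) = 1.234, G_1 = 10^(14.9/10) = 30.90
  Stage 2: F_2 = 10^(2.81/10) = 1.910, G_2 = 10^(−2.81/10) = 0.5236
Friis cascade:
  F = 1.234 + (1.910 − 1)/30.90 = 1.263
NF = 10 log₁₀(1.263) = 1.01 dB

1.01 dB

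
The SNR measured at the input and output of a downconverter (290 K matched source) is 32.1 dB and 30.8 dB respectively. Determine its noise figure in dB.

NF (dB) = SNR_in(dB) − SNR_out(dB) when the source is at T₀
NF = 32.1 − 30.8 = 1.3 dB

1.3 dB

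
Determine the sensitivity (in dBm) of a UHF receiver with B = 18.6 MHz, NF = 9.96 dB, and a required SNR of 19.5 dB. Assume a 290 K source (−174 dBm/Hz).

−71.8 dBm

Sensitivity = −174 + 10 log₁₀(B) + NF + SNR_min
= −174 + 72.7 + 9.96 + 19.5
= −71.84 dBm → −71.8 dBm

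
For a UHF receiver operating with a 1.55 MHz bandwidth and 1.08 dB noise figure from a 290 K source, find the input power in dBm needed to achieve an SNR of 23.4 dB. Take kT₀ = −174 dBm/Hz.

Sensitivity = −174 + 10 log₁₀(B) + NF + SNR_min
= −174 + 61.9 + 1.08 + 23.4
= −87.62 dBm → −87.6 dBm

−87.6 dBm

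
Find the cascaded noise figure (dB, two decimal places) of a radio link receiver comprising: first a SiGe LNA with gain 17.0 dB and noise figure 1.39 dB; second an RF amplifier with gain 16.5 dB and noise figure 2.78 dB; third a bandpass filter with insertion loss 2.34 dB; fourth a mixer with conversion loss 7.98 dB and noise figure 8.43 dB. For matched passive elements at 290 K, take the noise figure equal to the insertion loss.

Convert to linear (a loss of L dB is a gain of −L dB): F_i = 10^(NF_i/10), G_i = 10^(G_i,dB/10)
  Stage 1: F_1 = 10^(1.39/10) = 1.377, G_1 = 10^(17.0/10) = 50.12
  Stage 2: F_2 = 10^(2.78/10) = 1.897, G_2 = 10^(16.5/10) = 44.67
  Stage 3: F_3 = 10^(2.34/10) = 1.714, G_3 = 10^(−2.34/10) = 0.5834
  Stage 4: F_4 = 10^(8.43/10) = 6.966, G_4 = 10^(−7.98/10) = 0.1592
Friis cascade:
  F = 1.377 + (1.897 − 1)/50.12 + (1.714 − 1)/2239 + (6.966 − 1)/1306 = 1.400
NF = 10 log₁₀(1.400) = 1.46 dB

1.46 dB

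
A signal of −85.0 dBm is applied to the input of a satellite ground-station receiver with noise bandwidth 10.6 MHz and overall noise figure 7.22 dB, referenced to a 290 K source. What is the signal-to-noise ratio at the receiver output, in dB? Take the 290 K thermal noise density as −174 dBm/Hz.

Noise floor: N = −174 + 10 log₁₀(B) + NF
10 log₁₀(1.06×10⁷) = 70.25 dB
N = −174 + 70.25 + 7.22 = −96.53 dBm
SNR = P_sig − N = −85.0 − (−96.53) = 11.53 dB → 11.5 dB

11.5 dB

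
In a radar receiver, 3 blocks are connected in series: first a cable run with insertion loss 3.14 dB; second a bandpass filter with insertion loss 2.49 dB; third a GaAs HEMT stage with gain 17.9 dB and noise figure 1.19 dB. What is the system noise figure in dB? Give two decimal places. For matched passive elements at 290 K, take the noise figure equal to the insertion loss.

Convert to linear (a loss of L dB is a gain of −L dB): F_i = 10^(NF_i/10), G_i = 10^(G_i,dB/10)
  Stage 1: F_1 = 10^(3.14/10) = 2.061, G_1 = 10^(−3.14/10) = 0.4853
  Stage 2: F_2 = 10^(2.49/10) = 1.774, G_2 = 10^(−2.49/10) = 0.5636
  Stage 3: F_3 = 10^(1.19/10) = 1.315, G_3 = 10^(17.9/10) = 61.66
Friis cascade:
  F = 2.061 + (1.774 − 1)/0.4853 + (1.315 − 1)/0.2735 = 4.808
NF = 10 log₁₀(4.808) = 6.82 dB

6.82 dB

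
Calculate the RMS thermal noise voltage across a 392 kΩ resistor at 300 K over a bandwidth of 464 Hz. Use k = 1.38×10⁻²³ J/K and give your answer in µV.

V_n = √(4kTRB)
4kTRB = 4 × 1.38×10⁻²³ × 300 × 3.92×10⁵ × 4.64×10² = 3.01×10⁻¹² V²
V_n = √(3.01×10⁻¹²) = 1.74×10⁻⁶ V = 1.74 µV

1.74 µV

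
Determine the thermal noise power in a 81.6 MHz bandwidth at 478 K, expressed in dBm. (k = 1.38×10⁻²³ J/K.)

−92.7 dBm

P_n = kTB = 1.38×10⁻²³ × 478 × 8.16×10⁷ = 5.38×10⁻¹³ W
In dBm: 10 log₁₀(5.38×10⁻¹³ / 10⁻³) = −92.7 dBm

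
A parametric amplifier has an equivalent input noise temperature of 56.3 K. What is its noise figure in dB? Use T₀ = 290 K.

0.771 dB

F = 1 + T_e/T₀ = 1 + 56.3/290 = 1.19414
NF = 10 log₁₀(1.19414) = 0.771 dB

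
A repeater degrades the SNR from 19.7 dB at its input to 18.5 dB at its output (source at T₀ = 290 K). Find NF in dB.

1.2 dB

NF (dB) = SNR_in(dB) − SNR_out(dB) when the source is at T₀
NF = 19.7 − 18.5 = 1.2 dB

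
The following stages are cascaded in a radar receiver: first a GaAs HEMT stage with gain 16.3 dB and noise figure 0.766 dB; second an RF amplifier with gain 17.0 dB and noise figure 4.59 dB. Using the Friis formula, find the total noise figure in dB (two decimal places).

0.92 dB

Convert to linear (a loss of L dB is a gain of −L dB): F_i = 10^(NF_i/10), G_i = 10^(G_i,dB/10)
  Stage 1: F_1 = 10^(0.766/10) = 1.193, G_1 = 10^(16.3/10) = 42.66
  Stage 2: F_2 = 10^(4.59/10) = 2.877, G_2 = 10^(17.0/10) = 50.12
Friis cascade:
  F = 1.193 + (2.877 − 1)/42.66 = 1.237
NF = 10 log₁₀(1.237) = 0.92 dB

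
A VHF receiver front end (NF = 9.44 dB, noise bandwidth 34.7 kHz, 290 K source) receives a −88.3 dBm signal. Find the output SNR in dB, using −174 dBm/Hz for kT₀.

30.9 dB

Noise floor: N = −174 + 10 log₁₀(B) + NF
10 log₁₀(3.47×10⁴) = 45.4 dB
N = −174 + 45.4 + 9.44 = −119.16 dBm
SNR = P_sig − N = −88.3 − (−119.16) = 30.86 dB → 30.9 dB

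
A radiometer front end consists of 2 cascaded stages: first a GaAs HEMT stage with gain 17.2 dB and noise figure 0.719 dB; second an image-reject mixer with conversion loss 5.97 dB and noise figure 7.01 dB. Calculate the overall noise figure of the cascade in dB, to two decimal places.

Convert to linear (a loss of L dB is a gain of −L dB): F_i = 10^(NF_i/10), G_i = 10^(G_i,dB/10)
  Stage 1: F_1 = 10^(0.719/10) = 1.180, G_1 = 10^(17.2/10) = 52.48
  Stage 2: F_2 = 10^(7.01/10) = 5.023, G_2 = 10^(−5.97/10) = 0.2529
Friis cascade:
  F = 1.180 + (5.023 − 1)/52.48 = 1.257
NF = 10 log₁₀(1.257) = 0.99 dB

0.99 dB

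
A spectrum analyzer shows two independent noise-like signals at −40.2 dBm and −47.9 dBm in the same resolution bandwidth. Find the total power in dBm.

Convert to linear, add, convert back:
P₁ = 9.55×10⁻⁸ W, P₂ = 1.62×10⁻⁸ W
P_tot = 1.12×10⁻⁷ W → 10 log₁₀(P_tot / 10⁻³) = −39.5 dBm

−39.5 dBm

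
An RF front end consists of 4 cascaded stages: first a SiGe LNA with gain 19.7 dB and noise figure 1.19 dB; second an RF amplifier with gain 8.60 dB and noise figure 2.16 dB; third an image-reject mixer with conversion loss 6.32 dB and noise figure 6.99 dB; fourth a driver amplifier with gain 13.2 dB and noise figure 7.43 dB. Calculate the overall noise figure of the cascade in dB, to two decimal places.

1.33 dB

Convert to linear (a loss of L dB is a gain of −L dB): F_i = 10^(NF_i/10), G_i = 10^(G_i,dB/10)
  Stage 1: F_1 = 10^(1.19/10) = 1.315, G_1 = 10^(19.7/10) = 93.33
  Stage 2: F_2 = 10^(2.16/10) = 1.644, G_2 = 10^(8.60/10) = 7.244
  Stage 3: F_3 = 10^(6.99/10) = 5.000, G_3 = 10^(−6.32/10) = 0.2333
  Stage 4: F_4 = 10^(7.43/10) = 5.534, G_4 = 10^(13.2/10) = 20.89
Friis cascade:
  F = 1.315 + (1.644 − 1)/93.33 + (5.000 − 1)/676.1 + (5.534 − 1)/157.8 = 1.357
NF = 10 log₁₀(1.357) = 1.33 dB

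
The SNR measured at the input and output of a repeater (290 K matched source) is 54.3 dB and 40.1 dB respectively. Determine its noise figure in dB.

14.2 dB

NF (dB) = SNR_in(dB) − SNR_out(dB) when the source is at T₀
NF = 54.3 − 40.1 = 14.2 dB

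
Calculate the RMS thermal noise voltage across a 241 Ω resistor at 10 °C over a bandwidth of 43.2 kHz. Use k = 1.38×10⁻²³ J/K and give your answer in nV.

T = 10 °C + 273.15 = 283.15 K
V_n = √(4kTRB)
4kTRB = 4 × 1.38×10⁻²³ × 283.15 × 2.41×10² × 4.32×10⁴ = 1.63×10⁻¹³ V²
V_n = √(1.63×10⁻¹³) = 4.03×10⁻⁷ V = 403 nV

403 nV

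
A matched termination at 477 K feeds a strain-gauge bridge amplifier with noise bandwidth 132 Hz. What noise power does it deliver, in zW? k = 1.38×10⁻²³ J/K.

P_n = kTB = 1.38×10⁻²³ × 477 × 1.32×10² = 8.69×10⁻¹⁹ W = 869 zW

869 zW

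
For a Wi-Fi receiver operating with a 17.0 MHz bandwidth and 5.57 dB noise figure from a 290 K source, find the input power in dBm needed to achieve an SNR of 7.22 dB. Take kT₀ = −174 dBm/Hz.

Sensitivity = −174 + 10 log₁₀(B) + NF + SNR_min
= −174 + 72.3 + 5.57 + 7.22
= −88.91 dBm → −88.9 dBm

−88.9 dBm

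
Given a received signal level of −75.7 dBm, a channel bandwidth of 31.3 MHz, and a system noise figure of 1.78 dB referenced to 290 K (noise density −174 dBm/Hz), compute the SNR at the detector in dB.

21.6 dB

Noise floor: N = −174 + 10 log₁₀(B) + NF
10 log₁₀(3.13×10⁷) = 74.96 dB
N = −174 + 74.96 + 1.78 = −97.26 dBm
SNR = P_sig − N = −75.7 − (−97.26) = 21.56 dB → 21.6 dB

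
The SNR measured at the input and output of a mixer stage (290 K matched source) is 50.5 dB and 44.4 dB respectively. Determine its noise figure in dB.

NF (dB) = SNR_in(dB) − SNR_out(dB) when the source is at T₀
NF = 50.5 − 44.4 = 6.1 dB

6.1 dB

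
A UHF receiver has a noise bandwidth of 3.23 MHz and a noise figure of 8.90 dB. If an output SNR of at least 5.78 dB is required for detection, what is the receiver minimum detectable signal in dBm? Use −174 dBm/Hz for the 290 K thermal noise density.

Sensitivity = −174 + 10 log₁₀(B) + NF + SNR_min
= −174 + 65.09 + 8.90 + 5.78
= −94.23 dBm → −94.2 dBm

−94.2 dBm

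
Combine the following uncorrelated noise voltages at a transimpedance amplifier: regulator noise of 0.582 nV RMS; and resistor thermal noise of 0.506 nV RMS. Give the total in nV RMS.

Uncorrelated sources add in power (mean-square): V_tot = √(ΣV_i²)
V_tot = √[(5.82×10⁻¹⁰)² + (5.06×10⁻¹⁰)²] = 7.71×10⁻¹⁰ V = 0.771 nV

0.771 nV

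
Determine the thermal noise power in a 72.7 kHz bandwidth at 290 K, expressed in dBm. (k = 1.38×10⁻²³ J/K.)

−125.4 dBm

P_n = kTB = 1.38×10⁻²³ × 290 × 7.27×10⁴ = 2.91×10⁻¹⁶ W
In dBm: 10 log₁₀(2.91×10⁻¹⁶ / 10⁻³) = −125.4 dBm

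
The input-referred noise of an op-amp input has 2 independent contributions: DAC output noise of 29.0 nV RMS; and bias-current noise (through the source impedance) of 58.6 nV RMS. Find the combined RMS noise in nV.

65.4 nV

Uncorrelated sources add in power (mean-square): V_tot = √(ΣV_i²)
V_tot = √[(2.90×10⁻⁸)² + (5.86×10⁻⁸)²] = 6.54×10⁻⁸ V = 65.4 nV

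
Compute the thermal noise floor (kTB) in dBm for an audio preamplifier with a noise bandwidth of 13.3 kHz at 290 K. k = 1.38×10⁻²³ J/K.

P_n = kTB = 1.38×10⁻²³ × 290 × 1.33×10⁴ = 5.32×10⁻¹⁷ W
In dBm: 10 log₁₀(5.32×10⁻¹⁷ / 10⁻³) = −132.7 dBm

−132.7 dBm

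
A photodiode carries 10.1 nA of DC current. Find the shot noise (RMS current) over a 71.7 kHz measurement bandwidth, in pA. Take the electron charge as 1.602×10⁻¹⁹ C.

15.2 pA

I_n = √(2qI·B)
2qI·B = 2 × 1.602×10⁻¹⁹ × 1.01×10⁻⁸ × 7.17×10⁴ = 2.32×10⁻²² A²
I_n = √(2.32×10⁻²²) = 1.52×10⁻¹¹ A = 15.2 pA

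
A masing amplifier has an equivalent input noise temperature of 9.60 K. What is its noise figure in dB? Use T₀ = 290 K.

0.141 dB

F = 1 + T_e/T₀ = 1 + 9.60/290 = 1.0331
NF = 10 log₁₀(1.0331) = 0.141 dB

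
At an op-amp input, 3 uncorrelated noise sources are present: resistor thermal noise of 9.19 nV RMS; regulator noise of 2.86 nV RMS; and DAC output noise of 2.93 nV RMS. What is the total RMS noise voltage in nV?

Uncorrelated sources add in power (mean-square): V_tot = √(ΣV_i²)
V_tot = √[(9.19×10⁻⁹)² + (2.86×10⁻⁹)² + (2.93×10⁻⁹)²] = 1.01×10⁻⁸ V = 10.1 nV

10.1 nV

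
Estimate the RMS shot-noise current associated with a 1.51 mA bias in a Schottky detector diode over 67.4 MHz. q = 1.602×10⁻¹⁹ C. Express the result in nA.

181 nA

I_n = √(2qI·B)
2qI·B = 2 × 1.602×10⁻¹⁹ × 1.51×10⁻³ × 6.74×10⁷ = 3.26×10⁻¹⁴ A²
I_n = √(3.26×10⁻¹⁴) = 1.81×10⁻⁷ A = 181 nA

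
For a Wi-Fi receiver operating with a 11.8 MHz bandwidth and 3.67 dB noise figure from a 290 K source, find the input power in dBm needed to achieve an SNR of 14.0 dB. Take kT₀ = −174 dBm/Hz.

−85.6 dBm

Sensitivity = −174 + 10 log₁₀(B) + NF + SNR_min
= −174 + 70.72 + 3.67 + 14.0
= −85.61 dBm → −85.6 dBm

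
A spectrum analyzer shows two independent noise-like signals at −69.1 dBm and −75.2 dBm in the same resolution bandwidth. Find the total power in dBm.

−68.1 dBm

Convert to linear, add, convert back:
P₁ = 1.23×10⁻¹⁰ W, P₂ = 3.02×10⁻¹¹ W
P_tot = 1.53×10⁻¹⁰ W → 10 log₁₀(P_tot / 10⁻³) = −68.1 dBm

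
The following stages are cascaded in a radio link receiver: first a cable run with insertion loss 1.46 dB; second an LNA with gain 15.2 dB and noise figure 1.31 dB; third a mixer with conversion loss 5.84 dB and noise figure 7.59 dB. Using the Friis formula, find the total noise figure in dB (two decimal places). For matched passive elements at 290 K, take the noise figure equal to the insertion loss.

Convert to linear (a loss of L dB is a gain of −L dB): F_i = 10^(NF_i/10), G_i = 10^(G_i,dB/10)
  Stage 1: F_1 = 10^(1.46/10) = 1.400, G_1 = 10^(−1.46/10) = 0.7145
  Stage 2: F_2 = 10^(1.31/10) = 1.352, G_2 = 10^(15.2/10) = 33.11
  Stage 3: F_3 = 10^(7.59/10) = 5.741, G_3 = 10^(−5.84/10) = 0.2606
Friis cascade:
  F = 1.400 + (1.352 − 1)/0.7145 + (5.741 − 1)/23.66 = 2.093
NF = 10 log₁₀(2.093) = 3.21 dB

3.21 dB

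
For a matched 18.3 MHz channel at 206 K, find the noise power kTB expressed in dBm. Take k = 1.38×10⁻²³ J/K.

P_n = kTB = 1.38×10⁻²³ × 206 × 1.83×10⁷ = 5.20×10⁻¹⁴ W
In dBm: 10 log₁₀(5.20×10⁻¹⁴ / 10⁻³) = −102.8 dBm

−102.8 dBm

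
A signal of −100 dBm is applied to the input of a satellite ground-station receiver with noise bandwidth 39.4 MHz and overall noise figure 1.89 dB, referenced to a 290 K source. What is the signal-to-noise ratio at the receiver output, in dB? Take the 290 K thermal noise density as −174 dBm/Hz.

−3.8 dB

Noise floor: N = −174 + 10 log₁₀(B) + NF
10 log₁₀(3.94×10⁷) = 75.95 dB
N = −174 + 75.95 + 1.89 = −96.16 dBm
SNR = P_sig − N = −100 − (−96.16) = −3.84 dB → −3.8 dB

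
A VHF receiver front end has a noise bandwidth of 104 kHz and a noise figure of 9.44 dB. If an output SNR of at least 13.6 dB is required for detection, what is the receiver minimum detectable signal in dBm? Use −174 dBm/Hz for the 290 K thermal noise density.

−100.8 dBm

Sensitivity = −174 + 10 log₁₀(B) + NF + SNR_min
= −174 + 50.17 + 9.44 + 13.6
= −100.79 dBm → −100.8 dBm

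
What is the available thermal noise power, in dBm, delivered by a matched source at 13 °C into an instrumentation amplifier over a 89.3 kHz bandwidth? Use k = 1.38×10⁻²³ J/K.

T = 13 °C + 273.15 = 286.15 K
P_n = kTB = 1.38×10⁻²³ × 286.15 × 8.93×10⁴ = 3.53×10⁻¹⁶ W
In dBm: 10 log₁₀(3.53×10⁻¹⁶ / 10⁻³) = −124.5 dBm

−124.5 dBm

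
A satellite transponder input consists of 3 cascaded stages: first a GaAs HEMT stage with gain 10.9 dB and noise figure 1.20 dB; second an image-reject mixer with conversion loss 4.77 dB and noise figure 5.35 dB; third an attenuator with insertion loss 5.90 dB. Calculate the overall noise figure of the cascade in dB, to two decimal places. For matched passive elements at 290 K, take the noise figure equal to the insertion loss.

Convert to linear (a loss of L dB is a gain of −L dB): F_i = 10^(NF_i/10), G_i = 10^(G_i,dB/10)
  Stage 1: F_1 = 10^(1.20/10) = 1.318, G_1 = 10^(10.9/10) = 12.30
  Stage 2: F_2 = 10^(5.35/10) = 3.428, G_2 = 10^(−4.77/10) = 0.3334
  Stage 3: F_3 = 10^(5.90/10) = 3.890, G_3 = 10^(−5.90/10) = 0.2570
Friis cascade:
  F = 1.318 + (3.428 − 1)/12.30 + (3.890 − 1)/4.102 = 2.220
NF = 10 log₁₀(2.220) = 3.46 dB

3.46 dB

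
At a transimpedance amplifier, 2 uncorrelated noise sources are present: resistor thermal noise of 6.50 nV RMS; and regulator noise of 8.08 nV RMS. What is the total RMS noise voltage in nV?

10.4 nV

Uncorrelated sources add in power (mean-square): V_tot = √(ΣV_i²)
V_tot = √[(6.50×10⁻⁹)² + (8.08×10⁻⁹)²] = 1.04×10⁻⁸ V = 10.4 nV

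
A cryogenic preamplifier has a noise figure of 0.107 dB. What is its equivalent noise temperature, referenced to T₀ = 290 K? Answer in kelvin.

7.23 K

F = 10^(0.107/10) = 1.02494
T_e = (F − 1)·T₀ = (1.02494 − 1) × 290 = 7.23 K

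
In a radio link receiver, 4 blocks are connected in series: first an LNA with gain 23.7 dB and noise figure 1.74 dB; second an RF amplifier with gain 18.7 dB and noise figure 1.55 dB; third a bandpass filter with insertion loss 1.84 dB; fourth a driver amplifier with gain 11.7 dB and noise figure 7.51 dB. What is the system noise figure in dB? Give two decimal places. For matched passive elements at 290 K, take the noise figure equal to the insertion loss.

Convert to linear (a loss of L dB is a gain of −L dB): F_i = 10^(NF_i/10), G_i = 10^(G_i,dB/10)
  Stage 1: F_1 = 10^(1.74/10) = 1.493, G_1 = 10^(23.7/10) = 234.4
  Stage 2: F_2 = 10^(1.55/10) = 1.429, G_2 = 10^(18.7/10) = 74.13
  Stage 3: F_3 = 10^(1.84/10) = 1.528, G_3 = 10^(−1.84/10) = 0.6546
  Stage 4: F_4 = 10^(7.51/10) = 5.636, G_4 = 10^(11.7/10) = 14.79
Friis cascade:
  F = 1.493 + (1.429 − 1)/234.4 + (1.528 − 1)/1.738×10⁴ + (5.636 − 1)/1.138×10⁴ = 1.495
NF = 10 log₁₀(1.495) = 1.75 dB

1.75 dB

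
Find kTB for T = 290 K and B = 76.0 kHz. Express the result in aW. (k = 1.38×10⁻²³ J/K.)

P_n = kTB = 1.38×10⁻²³ × 290 × 7.60×10⁴ = 3.04×10⁻¹⁶ W = 304 aW

304 aW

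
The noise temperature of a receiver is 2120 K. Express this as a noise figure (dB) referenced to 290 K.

9.20 dB

F = 1 + T_e/T₀ = 1 + 2120/290 = 8.31034
NF = 10 log₁₀(8.31034) = 9.20 dB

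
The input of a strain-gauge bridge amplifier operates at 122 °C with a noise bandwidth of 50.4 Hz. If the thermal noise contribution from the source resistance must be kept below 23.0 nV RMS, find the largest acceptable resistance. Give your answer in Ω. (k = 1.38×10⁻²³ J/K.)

T = 122 °C + 273.15 = 395.15 K
Johnson–Nyquist: V_n = √(4kTRB) ⇒ R = V_n² / (4kTB)
4kTB = 4 × 1.38×10⁻²³ × 395.15 × 5.04×10¹ = 1.10×10⁻¹⁸
R = (2.30×10⁻⁸)² / 1.10×10⁻¹⁸ = 4.81×10² Ω = 481 Ω

481 Ω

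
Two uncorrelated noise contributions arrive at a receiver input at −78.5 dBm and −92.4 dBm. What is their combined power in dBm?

Convert to linear, add, convert back:
P₁ = 1.41×10⁻¹¹ W, P₂ = 5.75×10⁻¹³ W
P_tot = 1.47×10⁻¹¹ W → 10 log₁₀(P_tot / 10⁻³) = −78.3 dBm

−78.3 dBm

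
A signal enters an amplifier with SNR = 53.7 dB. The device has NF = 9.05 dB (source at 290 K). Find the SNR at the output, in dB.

44.65 dB

By definition F = SNR_in/SNR_out, so in dB: SNR_out = SNR_in − NF
SNR_out = 53.7 − 9.05 = 44.65 dB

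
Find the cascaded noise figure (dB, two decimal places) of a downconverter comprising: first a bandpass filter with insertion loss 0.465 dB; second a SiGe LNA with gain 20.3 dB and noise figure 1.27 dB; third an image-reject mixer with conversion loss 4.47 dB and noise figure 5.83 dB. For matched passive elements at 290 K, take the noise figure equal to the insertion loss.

Convert to linear (a loss of L dB is a gain of −L dB): F_i = 10^(NF_i/10), G_i = 10^(G_i,dB/10)
  Stage 1: F_1 = 10^(0.465/10) = 1.113, G_1 = 10^(−0.465/10) = 0.8985
  Stage 2: F_2 = 10^(1.27/10) = 1.340, G_2 = 10^(20.3/10) = 107.2
  Stage 3: F_3 = 10^(5.83/10) = 3.828, G_3 = 10^(−4.47/10) = 0.3573
Friis cascade:
  F = 1.113 + (1.340 − 1)/0.8985 + (3.828 − 1)/96.27 = 1.520
NF = 10 log₁₀(1.520) = 1.82 dB

1.82 dB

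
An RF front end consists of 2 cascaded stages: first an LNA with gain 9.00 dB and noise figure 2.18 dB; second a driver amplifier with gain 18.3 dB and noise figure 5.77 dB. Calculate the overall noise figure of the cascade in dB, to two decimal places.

Convert to linear (a loss of L dB is a gain of −L dB): F_i = 10^(NF_i/10), G_i = 10^(G_i,dB/10)
  Stage 1: F_1 = 10^(2.18/10) = 1.652, G_1 = 10^(9.00/10) = 7.943
  Stage 2: F_2 = 10^(5.77/10) = 3.776, G_2 = 10^(18.3/10) = 67.61
Friis cascade:
  F = 1.652 + (3.776 − 1)/7.943 = 2.001
NF = 10 log₁₀(2.001) = 3.01 dB

3.01 dB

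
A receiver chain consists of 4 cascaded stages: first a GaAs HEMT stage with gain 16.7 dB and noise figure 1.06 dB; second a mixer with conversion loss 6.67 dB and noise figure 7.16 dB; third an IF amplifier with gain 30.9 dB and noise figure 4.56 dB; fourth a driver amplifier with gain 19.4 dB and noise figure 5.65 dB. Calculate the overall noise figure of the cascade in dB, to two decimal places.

Convert to linear (a loss of L dB is a gain of −L dB): F_i = 10^(NF_i/10), G_i = 10^(G_i,dB/10)
  Stage 1: F_1 = 10^(1.06/10) = 1.276, G_1 = 10^(16.7/10) = 46.77
  Stage 2: F_2 = 10^(7.16/10) = 5.200, G_2 = 10^(−6.67/10) = 0.2153
  Stage 3: F_3 = 10^(4.56/10) = 2.858, G_3 = 10^(30.9/10) = 1230
  Stage 4: F_4 = 10^(5.65/10) = 3.673, G_4 = 10^(19.4/10) = 87.10
Friis cascade:
  F = 1.276 + (5.200 − 1)/46.77 + (2.858 − 1)/10.07 + (3.673 − 1)/1.239×10⁴ = 1.551
NF = 10 log₁₀(1.551) = 1.91 dB

1.91 dB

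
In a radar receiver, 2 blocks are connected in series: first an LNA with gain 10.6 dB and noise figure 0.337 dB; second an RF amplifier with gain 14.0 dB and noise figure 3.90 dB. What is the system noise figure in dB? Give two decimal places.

Convert to linear (a loss of L dB is a gain of −L dB): F_i = 10^(NF_i/10), G_i = 10^(G_i,dB/10)
  Stage 1: F_1 = 10^(0.337/10) = 1.081, G_1 = 10^(10.6/10) = 11.48
  Stage 2: F_2 = 10^(3.90/10) = 2.455, G_2 = 10^(14.0/10) = 25.12
Friis cascade:
  F = 1.081 + (2.455 − 1)/11.48 = 1.207
NF = 10 log₁₀(1.207) = 0.82 dB

0.82 dB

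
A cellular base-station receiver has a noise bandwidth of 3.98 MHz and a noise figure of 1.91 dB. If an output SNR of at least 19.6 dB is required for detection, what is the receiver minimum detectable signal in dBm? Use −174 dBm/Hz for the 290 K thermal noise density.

−86.5 dBm

Sensitivity = −174 + 10 log₁₀(B) + NF + SNR_min
= −174 + 66 + 1.91 + 19.6
= −86.49 dBm → −86.5 dBm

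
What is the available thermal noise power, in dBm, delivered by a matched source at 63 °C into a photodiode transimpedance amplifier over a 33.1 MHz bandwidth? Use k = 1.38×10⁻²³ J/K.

−98.1 dBm

T = 63 °C + 273.15 = 336.15 K
P_n = kTB = 1.38×10⁻²³ × 336.15 × 3.31×10⁷ = 1.54×10⁻¹³ W
In dBm: 10 log₁₀(1.54×10⁻¹³ / 10⁻³) = −98.1 dBm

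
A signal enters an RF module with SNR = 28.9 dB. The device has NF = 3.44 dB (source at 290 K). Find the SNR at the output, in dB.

By definition F = SNR_in/SNR_out, so in dB: SNR_out = SNR_in − NF
SNR_out = 28.9 − 3.44 = 25.46 dB

25.46 dB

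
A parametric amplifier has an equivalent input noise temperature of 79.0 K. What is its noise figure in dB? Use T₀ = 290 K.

F = 1 + T_e/T₀ = 1 + 79.0/290 = 1.27241
NF = 10 log₁₀(1.27241) = 1.05 dB

1.05 dB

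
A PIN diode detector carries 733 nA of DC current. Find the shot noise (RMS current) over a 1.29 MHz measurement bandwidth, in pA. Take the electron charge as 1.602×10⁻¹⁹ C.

I_n = √(2qI·B)
2qI·B = 2 × 1.602×10⁻¹⁹ × 7.33×10⁻⁷ × 1.29×10⁶ = 3.03×10⁻¹⁹ A²
I_n = √(3.03×10⁻¹⁹) = 5.50×10⁻¹⁰ A = 550 pA

550 pA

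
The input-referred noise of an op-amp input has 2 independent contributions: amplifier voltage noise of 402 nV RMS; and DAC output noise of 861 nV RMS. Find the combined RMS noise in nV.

950 nV

Uncorrelated sources add in power (mean-square): V_tot = √(ΣV_i²)
V_tot = √[(4.02×10⁻⁷)² + (8.61×10⁻⁷)²] = 9.50×10⁻⁷ V = 950 nV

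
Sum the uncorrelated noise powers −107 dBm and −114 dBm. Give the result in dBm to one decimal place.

Convert to linear, add, convert back:
P₁ = 2.00×10⁻¹⁴ W, P₂ = 3.98×10⁻¹⁵ W
P_tot = 2.39×10⁻¹⁴ W → 10 log₁₀(P_tot / 10⁻³) = −106.2 dBm

−106.2 dBm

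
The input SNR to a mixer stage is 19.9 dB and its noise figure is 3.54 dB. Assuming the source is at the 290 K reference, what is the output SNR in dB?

16.36 dB

By definition F = SNR_in/SNR_out, so in dB: SNR_out = SNR_in − NF
SNR_out = 19.9 − 3.54 = 16.36 dB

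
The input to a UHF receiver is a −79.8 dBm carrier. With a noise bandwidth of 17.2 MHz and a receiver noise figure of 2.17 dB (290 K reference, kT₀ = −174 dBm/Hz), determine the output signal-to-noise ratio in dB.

19.7 dB

Noise floor: N = −174 + 10 log₁₀(B) + NF
10 log₁₀(1.72×10⁷) = 72.36 dB
N = −174 + 72.36 + 2.17 = −99.47 dBm
SNR = P_sig − N = −79.8 − (−99.47) = 19.67 dB → 19.7 dB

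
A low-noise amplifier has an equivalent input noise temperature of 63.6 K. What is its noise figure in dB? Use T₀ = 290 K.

0.861 dB

F = 1 + T_e/T₀ = 1 + 63.6/290 = 1.21931
NF = 10 log₁₀(1.21931) = 0.861 dB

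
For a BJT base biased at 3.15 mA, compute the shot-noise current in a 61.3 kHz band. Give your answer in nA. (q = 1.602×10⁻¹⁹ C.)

I_n = √(2qI·B)
2qI·B = 2 × 1.602×10⁻¹⁹ × 3.15×10⁻³ × 6.13×10⁴ = 6.19×10⁻¹⁷ A²
I_n = √(6.19×10⁻¹⁷) = 7.87×10⁻⁹ A = 7.87 nA

7.87 nA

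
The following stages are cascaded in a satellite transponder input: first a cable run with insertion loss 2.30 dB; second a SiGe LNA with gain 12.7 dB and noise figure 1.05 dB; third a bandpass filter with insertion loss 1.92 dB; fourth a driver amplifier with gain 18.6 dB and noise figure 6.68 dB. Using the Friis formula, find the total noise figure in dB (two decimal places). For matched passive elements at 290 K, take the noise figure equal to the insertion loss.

4.37 dB

Convert to linear (a loss of L dB is a gain of −L dB): F_i = 10^(NF_i/10), G_i = 10^(G_i,dB/10)
  Stage 1: F_1 = 10^(2.30/10) = 1.698, G_1 = 10^(−2.30/10) = 0.5888
  Stage 2: F_2 = 10^(1.05/10) = 1.274, G_2 = 10^(12.7/10) = 18.62
  Stage 3: F_3 = 10^(1.92/10) = 1.556, G_3 = 10^(−1.92/10) = 0.6427
  Stage 4: F_4 = 10^(6.68/10) = 4.656, G_4 = 10^(18.6/10) = 72.44
Friis cascade:
  F = 1.698 + (1.274 − 1)/0.5888 + (1.556 − 1)/10.96 + (4.656 − 1)/7.047 = 2.732
NF = 10 log₁₀(2.732) = 4.37 dB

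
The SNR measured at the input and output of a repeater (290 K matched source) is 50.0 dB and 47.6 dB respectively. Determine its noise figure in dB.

2.4 dB

NF (dB) = SNR_in(dB) − SNR_out(dB) when the source is at T₀
NF = 50.0 − 47.6 = 2.4 dB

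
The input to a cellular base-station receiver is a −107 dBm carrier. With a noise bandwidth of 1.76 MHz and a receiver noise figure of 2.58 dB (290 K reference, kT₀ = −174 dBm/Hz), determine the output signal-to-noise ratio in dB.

2.0 dB

Noise floor: N = −174 + 10 log₁₀(B) + NF
10 log₁₀(1.76×10⁶) = 62.46 dB
N = −174 + 62.46 + 2.58 = −108.96 dBm
SNR = P_sig − N = −107 − (−108.96) = 1.96 dB → 2.0 dB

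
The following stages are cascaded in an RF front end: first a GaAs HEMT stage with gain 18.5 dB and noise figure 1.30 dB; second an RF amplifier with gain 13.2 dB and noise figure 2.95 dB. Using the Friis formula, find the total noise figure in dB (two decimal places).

Convert to linear (a loss of L dB is a gain of −L dB): F_i = 10^(NF_i/10), G_i = 10^(G_i,dB/10)
  Stage 1: F_1 = 10^(1.30/10) = 1.349, G_1 = 10^(18.5/10) = 70.79
  Stage 2: F_2 = 10^(2.95/10) = 1.972, G_2 = 10^(13.2/10) = 20.89
Friis cascade:
  F = 1.349 + (1.972 − 1)/70.79 = 1.363
NF = 10 log₁₀(1.363) = 1.34 dB

1.34 dB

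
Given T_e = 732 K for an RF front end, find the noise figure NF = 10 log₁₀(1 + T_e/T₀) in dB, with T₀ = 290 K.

F = 1 + T_e/T₀ = 1 + 732/290 = 3.52414
NF = 10 log₁₀(3.52414) = 5.47 dB

5.47 dB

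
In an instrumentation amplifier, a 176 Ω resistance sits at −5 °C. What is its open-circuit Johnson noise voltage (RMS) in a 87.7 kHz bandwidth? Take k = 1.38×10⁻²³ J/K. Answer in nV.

T = −5 °C + 273.15 = 268.15 K
V_n = √(4kTRB)
4kTRB = 4 × 1.38×10⁻²³ × 268.15 × 1.76×10² × 8.77×10⁴ = 2.28×10⁻¹³ V²
V_n = √(2.28×10⁻¹³) = 4.78×10⁻⁷ V = 478 nV

478 nV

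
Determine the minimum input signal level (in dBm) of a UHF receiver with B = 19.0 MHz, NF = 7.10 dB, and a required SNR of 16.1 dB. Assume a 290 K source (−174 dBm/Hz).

Sensitivity = −174 + 10 log₁₀(B) + NF + SNR_min
= −174 + 72.79 + 7.10 + 16.1
= −78.01 dBm → −78.0 dBm

−78.0 dBm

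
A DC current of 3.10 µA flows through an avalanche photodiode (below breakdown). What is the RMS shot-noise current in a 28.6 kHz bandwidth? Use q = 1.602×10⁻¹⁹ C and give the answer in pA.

169 pA

I_n = √(2qI·B)
2qI·B = 2 × 1.602×10⁻¹⁹ × 3.10×10⁻⁶ × 2.86×10⁴ = 2.84×10⁻²⁰ A²
I_n = √(2.84×10⁻²⁰) = 1.69×10⁻¹⁰ A = 169 pA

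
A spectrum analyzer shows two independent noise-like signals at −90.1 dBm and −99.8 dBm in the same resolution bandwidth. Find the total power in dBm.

−89.7 dBm

Convert to linear, add, convert back:
P₁ = 9.77×10⁻¹³ W, P₂ = 1.05×10⁻¹³ W
P_tot = 1.08×10⁻¹² W → 10 log₁₀(P_tot / 10⁻³) = −89.7 dBm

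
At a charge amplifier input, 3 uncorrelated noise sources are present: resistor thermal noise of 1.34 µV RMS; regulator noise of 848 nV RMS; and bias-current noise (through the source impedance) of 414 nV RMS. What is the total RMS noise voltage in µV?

1.64 µV

Uncorrelated sources add in power (mean-square): V_tot = √(ΣV_i²)
V_tot = √[(1.34×10⁻⁶)² + (8.48×10⁻⁷)² + (4.14×10⁻⁷)²] = 1.64×10⁻⁶ V = 1.64 µV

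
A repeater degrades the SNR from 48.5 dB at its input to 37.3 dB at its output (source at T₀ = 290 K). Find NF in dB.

11.2 dB

NF (dB) = SNR_in(dB) − SNR_out(dB) when the source is at T₀
NF = 48.5 − 37.3 = 11.2 dB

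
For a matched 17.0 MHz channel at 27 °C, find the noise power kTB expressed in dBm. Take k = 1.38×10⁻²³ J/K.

T = 27 °C + 273.15 = 300.15 K
P_n = kTB = 1.38×10⁻²³ × 300.15 × 1.70×10⁷ = 7.04×10⁻¹⁴ W
In dBm: 10 log₁₀(7.04×10⁻¹⁴ / 10⁻³) = −101.5 dBm

−101.5 dBm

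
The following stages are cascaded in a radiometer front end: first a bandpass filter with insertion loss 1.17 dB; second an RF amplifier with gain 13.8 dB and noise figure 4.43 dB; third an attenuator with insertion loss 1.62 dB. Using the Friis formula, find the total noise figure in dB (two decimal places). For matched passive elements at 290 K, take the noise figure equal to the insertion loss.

Convert to linear (a loss of L dB is a gain of −L dB): F_i = 10^(NF_i/10), G_i = 10^(G_i,dB/10)
  Stage 1: F_1 = 10^(1.17/10) = 1.309, G_1 = 10^(−1.17/10) = 0.7638
  Stage 2: F_2 = 10^(4.43/10) = 2.773, G_2 = 10^(13.8/10) = 23.99
  Stage 3: F_3 = 10^(1.62/10) = 1.452, G_3 = 10^(−1.62/10) = 0.6887
Friis cascade:
  F = 1.309 + (2.773 − 1)/0.7638 + (1.452 − 1)/18.32 = 3.655
NF = 10 log₁₀(3.655) = 5.63 dB

5.63 dB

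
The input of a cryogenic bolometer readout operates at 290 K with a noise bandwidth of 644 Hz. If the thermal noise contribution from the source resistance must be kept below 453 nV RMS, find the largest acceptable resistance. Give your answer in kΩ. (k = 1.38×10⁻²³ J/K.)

Johnson–Nyquist: V_n = √(4kTRB) ⇒ R = V_n² / (4kTB)
4kTB = 4 × 1.38×10⁻²³ × 290 × 6.44×10² = 1.03×10⁻¹⁷
R = (4.53×10⁻⁷)² / 1.03×10⁻¹⁷ = 1.99×10⁴ Ω = 19.9 kΩ

19.9 kΩ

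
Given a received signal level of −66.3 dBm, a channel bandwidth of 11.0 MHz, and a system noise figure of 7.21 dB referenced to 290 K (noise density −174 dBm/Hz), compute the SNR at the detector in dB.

Noise floor: N = −174 + 10 log₁₀(B) + NF
10 log₁₀(1.10×10⁷) = 70.41 dB
N = −174 + 70.41 + 7.21 = −96.38 dBm
SNR = P_sig − N = −66.3 − (−96.38) = 30.08 dB → 30.1 dB

30.1 dB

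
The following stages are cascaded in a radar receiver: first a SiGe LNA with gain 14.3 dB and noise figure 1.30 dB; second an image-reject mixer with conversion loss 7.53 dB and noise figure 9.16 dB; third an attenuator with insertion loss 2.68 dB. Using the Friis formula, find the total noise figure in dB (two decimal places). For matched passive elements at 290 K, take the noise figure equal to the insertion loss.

Convert to linear (a loss of L dB is a gain of −L dB): F_i = 10^(NF_i/10), G_i = 10^(G_i,dB/10)
  Stage 1: F_1 = 10^(1.30/10) = 1.349, G_1 = 10^(14.3/10) = 26.92
  Stage 2: F_2 = 10^(9.16/10) = 8.241, G_2 = 10^(−7.53/10) = 0.1766
  Stage 3: F_3 = 10^(2.68/10) = 1.854, G_3 = 10^(−2.68/10) = 0.5395
Friis cascade:
  F = 1.349 + (8.241 − 1)/26.92 + (1.854 − 1)/4.753 = 1.798
NF = 10 log₁₀(1.798) = 2.55 dB

2.55 dB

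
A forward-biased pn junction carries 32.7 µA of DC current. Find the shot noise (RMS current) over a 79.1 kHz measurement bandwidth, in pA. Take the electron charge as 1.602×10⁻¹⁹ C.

I_n = √(2qI·B)
2qI·B = 2 × 1.602×10⁻¹⁹ × 3.27×10⁻⁵ × 7.91×10⁴ = 8.29×10⁻¹⁹ A²
I_n = √(8.29×10⁻¹⁹) = 9.10×10⁻¹⁰ A = 910 pA

910 pA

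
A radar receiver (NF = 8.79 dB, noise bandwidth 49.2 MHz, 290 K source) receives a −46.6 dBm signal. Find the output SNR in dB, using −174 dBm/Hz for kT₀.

Noise floor: N = −174 + 10 log₁₀(B) + NF
10 log₁₀(4.92×10⁷) = 76.92 dB
N = −174 + 76.92 + 8.79 = −88.29 dBm
SNR = P_sig − N = −46.6 − (−88.29) = 41.69 dB → 41.7 dB

41.7 dB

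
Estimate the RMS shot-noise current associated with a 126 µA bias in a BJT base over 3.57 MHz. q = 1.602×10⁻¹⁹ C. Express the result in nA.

I_n = √(2qI·B)
2qI·B = 2 × 1.602×10⁻¹⁹ × 1.26×10⁻⁴ × 3.57×10⁶ = 1.44×10⁻¹⁶ A²
I_n = √(1.44×10⁻¹⁶) = 1.20×10⁻⁸ A = 12.0 nA

12.0 nA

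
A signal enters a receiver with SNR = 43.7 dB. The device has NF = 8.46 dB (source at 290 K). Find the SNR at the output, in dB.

By definition F = SNR_in/SNR_out, so in dB: SNR_out = SNR_in − NF
SNR_out = 43.7 − 8.46 = 35.24 dB

35.24 dB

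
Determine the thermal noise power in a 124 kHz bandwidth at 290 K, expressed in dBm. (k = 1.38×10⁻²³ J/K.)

P_n = kTB = 1.38×10⁻²³ × 290 × 1.24×10⁵ = 4.96×10⁻¹⁶ W
In dBm: 10 log₁₀(4.96×10⁻¹⁶ / 10⁻³) = −123.0 dBm

−123.0 dBm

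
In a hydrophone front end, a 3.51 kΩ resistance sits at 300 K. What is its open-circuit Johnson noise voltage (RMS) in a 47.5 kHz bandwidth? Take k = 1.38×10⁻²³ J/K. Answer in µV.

1.66 µV

V_n = √(4kTRB)
4kTRB = 4 × 1.38×10⁻²³ × 300 × 3.51×10³ × 4.75×10⁴ = 2.76×10⁻¹² V²
V_n = √(2.76×10⁻¹²) = 1.66×10⁻⁶ V = 1.66 µV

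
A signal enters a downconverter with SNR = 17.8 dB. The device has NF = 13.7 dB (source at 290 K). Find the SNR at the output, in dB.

4.1 dB

By definition F = SNR_in/SNR_out, so in dB: SNR_out = SNR_in − NF
SNR_out = 17.8 − 13.7 = 4.1 dB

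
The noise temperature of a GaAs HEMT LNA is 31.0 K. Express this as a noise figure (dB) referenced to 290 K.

F = 1 + T_e/T₀ = 1 + 31.0/290 = 1.1069
NF = 10 log₁₀(1.1069) = 0.441 dB

0.441 dB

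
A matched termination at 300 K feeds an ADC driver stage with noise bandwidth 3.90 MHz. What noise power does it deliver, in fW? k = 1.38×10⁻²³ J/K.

16.1 fW

P_n = kTB = 1.38×10⁻²³ × 300 × 3.90×10⁶ = 1.61×10⁻¹⁴ W = 16.1 fW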